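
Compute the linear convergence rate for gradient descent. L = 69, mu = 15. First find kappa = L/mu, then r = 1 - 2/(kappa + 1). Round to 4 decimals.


Step 1: Compute the condition number.
kappa = L/mu = 69/15 = 4.6
Step 2: Compute the convergence rate.
r = 1 - 2/(kappa + 1) = 1 - 2*mu/(L + mu) = (L - mu)/(L + mu) = 54/84 = 0.6429


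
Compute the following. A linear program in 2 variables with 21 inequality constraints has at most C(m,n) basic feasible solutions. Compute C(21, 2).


Each vertex corresponds to some choice of n active constraints out of m, so the number of vertices is at most C(m, n) = m! / (n!(m-n)!).
m = 21, n = 2
Numerator: 21 * 20
Denominator: 2! = 2
C(21, 2) = 210


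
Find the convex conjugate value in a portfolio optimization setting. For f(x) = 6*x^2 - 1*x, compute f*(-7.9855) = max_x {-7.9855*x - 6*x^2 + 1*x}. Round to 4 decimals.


f*(y) = sup_x {y*x - a*x^2 - b*x} = sup_x {(y-b)*x - a*x^2}
FOC: (y - b) - 2a*x = 0 => x* = (y - b)/(2a)
x* = (-7.9855 + 1)/(2*6) = -0.5821
f*(-7.9855) = (y-b)^2/(4a) = (-7.9855 + 1)^2/(4*6)
= 48.7972/24 = 2.0332


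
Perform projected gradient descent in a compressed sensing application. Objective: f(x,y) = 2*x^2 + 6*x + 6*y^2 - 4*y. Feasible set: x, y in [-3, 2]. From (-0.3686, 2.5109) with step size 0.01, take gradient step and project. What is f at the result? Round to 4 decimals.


Step 1: Compute gradient at (-0.3686, 2.5109).
grad_x = 2*2*-0.3686 + 6 = 4.5256
grad_y = 2*6*2.5109 - 4 = 26.1308
Step 2: Gradient step.
x_raw = -0.3686 - 0.01*4.5256 = -0.4139
y_raw = 2.5109 - 0.01*26.1308 = 2.2496
Step 3: Project onto [-3, 2].
x_proj = clip(-0.4139) = -0.4139
y_proj = clip(2.2496) = 2.0
Step 4: Evaluate f.
f(-0.4139, 2.0) = 13.8594


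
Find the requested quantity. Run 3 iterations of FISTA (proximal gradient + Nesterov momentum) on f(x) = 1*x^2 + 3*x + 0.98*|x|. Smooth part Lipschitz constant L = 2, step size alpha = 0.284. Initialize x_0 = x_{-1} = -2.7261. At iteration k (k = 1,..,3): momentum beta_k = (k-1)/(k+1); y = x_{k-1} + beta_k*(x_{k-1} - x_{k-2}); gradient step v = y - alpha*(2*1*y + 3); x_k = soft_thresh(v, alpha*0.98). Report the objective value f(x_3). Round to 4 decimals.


FISTA on f(x) = 1*x^2 + 3*x + 0.98*|x|
L = 2, alpha = 0.284
Iteration 1: beta = 0.0, y = -2.7261 + 0.0*(-2.7261 + 2.7261) = -2.7261
  grad(y) = -2.4522, v = y - alpha*grad = -2.0297
  prox(v) = soft_thresh(-2.0297, 0.2783) = -1.7514
Iteration 2: beta = 0.3333, y = -1.7514 + 0.3333*(-1.7514 + 2.7261) = -1.4264
  grad(y) = 0.1471, v = y - alpha*grad = -1.4682
  prox(v) = soft_thresh(-1.4682, 0.2783) = -1.1899
Iteration 3: beta = 0.5, y = -1.1899 + 0.5*(-1.1899 + 1.7514) = -0.9092
  grad(y) = 1.1816, v = y - alpha*grad = -1.2448
  prox(v) = soft_thresh(-1.2448, 0.2783) = -0.9664
f(x_3) = 1*(-0.9664)^2 + 3*(-0.9664) + 0.98*|-0.9664| = -1.0182


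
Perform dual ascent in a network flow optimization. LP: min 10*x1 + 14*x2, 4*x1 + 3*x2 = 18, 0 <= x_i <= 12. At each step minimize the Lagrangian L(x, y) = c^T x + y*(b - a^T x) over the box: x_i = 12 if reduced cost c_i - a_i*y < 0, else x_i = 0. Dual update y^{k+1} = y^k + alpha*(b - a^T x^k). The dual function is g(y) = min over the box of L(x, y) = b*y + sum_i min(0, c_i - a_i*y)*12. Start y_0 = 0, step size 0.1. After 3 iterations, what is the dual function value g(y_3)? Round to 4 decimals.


Dual ascent for LP: min 10*x1 + 14*x2, 4*x1 + 3*x2 = 18, 0 <= x_i <= 12
Step 1: y^k = 0.0, reduced costs: (10.0, 14.0)
  x^k = (0.0, 0.0), subgradient = b - a^T x = 18.0
  y^{k+1} = 0.0 + 0.1*18.0 = 1.8
Step 2: y^k = 1.8, reduced costs: (2.8, 8.6)
  x^k = (0.0, 0.0), subgradient = b - a^T x = 18.0
  y^{k+1} = 1.8 + 0.1*18.0 = 3.6
Step 3: y^k = 3.6, reduced costs: (-4.4, 3.2)
  x^k = (12.0, 0.0), subgradient = b - a^T x = -30.0
  y^{k+1} = 3.6 + 0.1*-30.0 = 0.6
Dual objective at y_3 = 0.6: reduced costs (7.6, 12.2), box minimizer x = (0.0, 0.0)
g(y_3) = b*y + (c1 - a1*y)*x1 + (c2 - a2*y)*x2 = 18*0.6 + 7.6*0.0 + 12.2*0.0 = 10.8 + 0.0 + 0.0 = 10.8


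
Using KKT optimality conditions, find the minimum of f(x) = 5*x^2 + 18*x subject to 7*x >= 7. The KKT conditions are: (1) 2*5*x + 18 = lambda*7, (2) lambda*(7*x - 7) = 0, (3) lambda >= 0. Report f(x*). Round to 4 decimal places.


Step 1: Try lambda = 0 (constraint inactive).
x_unc = -18/(2*5) = -1.8
Check: 7*-1.8 = -12.6 < 7 -- violated!
Step 2: Constraint must be active: 7*x = 7
x* = 7/7 = 1.0
lambda = (2*5*1.0 + 18)/7 = 4.0
Step 3: Compute optimal value.
f(x*) = 5*1.0^2 + 18*1.0 = 23.0


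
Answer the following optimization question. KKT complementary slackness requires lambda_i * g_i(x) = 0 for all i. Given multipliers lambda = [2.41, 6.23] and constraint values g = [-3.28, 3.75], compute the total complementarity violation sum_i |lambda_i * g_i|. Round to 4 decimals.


KKT complementary slackness check:
lambda_1 * g_1 = 2.41 * -3.28 = -7.9048
lambda_2 * g_2 = 6.23 * 3.75 = 23.3625
Total violation = 7.9048 + 23.3625 = 31.2673


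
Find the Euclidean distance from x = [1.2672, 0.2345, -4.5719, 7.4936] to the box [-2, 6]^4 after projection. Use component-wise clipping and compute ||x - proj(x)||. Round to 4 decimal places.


Project each component onto [-2, 6].
clip(1.2672) = 1.2672, clip(0.2345) = 0.2345, clip(-4.5719) = -2.0, clip(7.4936) = 6.0
Projection = [1.2672, 0.2345, -2.0, 6.0]
Squared diffs: [0.0, 0.0, 6.6147, 2.2308]
Distance = sqrt(8.8455) = 2.9741


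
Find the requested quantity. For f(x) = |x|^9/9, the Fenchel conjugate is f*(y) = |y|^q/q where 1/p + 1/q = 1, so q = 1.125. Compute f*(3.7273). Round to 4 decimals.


The conjugate exponent q satisfies 1/p + 1/q = 1.
p = 9, so q = 9/(9 - 1) = 1.125
|y|^q = 3.7273^1.125 = 4.3936
f*(3.7273) = 4.3936 / 1.125 = 3.9054


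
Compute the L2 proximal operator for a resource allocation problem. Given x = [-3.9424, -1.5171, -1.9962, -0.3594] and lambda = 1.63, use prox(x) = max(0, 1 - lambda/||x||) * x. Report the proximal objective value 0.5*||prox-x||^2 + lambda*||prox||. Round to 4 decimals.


Step 1: Compute ||x||.
||x|| = 4.6859
Step 2: Compute scaling factor.
scale = max(0, 1 - 1.63/4.6859) = 0.6522
Step 3: prox(x) = [-2.571, -0.9894, -1.3018, -0.2344]
||prox(x)|| = 3.0559
Step 4: Proximal objective.
0.5*||prox-x||^2 = 1.3285
lambda*||prox|| = 4.9811
Total = 6.3096


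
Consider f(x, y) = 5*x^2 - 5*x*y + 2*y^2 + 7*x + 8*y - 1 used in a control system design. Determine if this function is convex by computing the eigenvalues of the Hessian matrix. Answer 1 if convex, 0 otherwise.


The Hessian of f(x,y) = 5*x^2 - 5*x*y + 2*y^2 + 7*x + 8*y - 1 is:
H = [[10, -5], [-5, 4]]
Trace = 10 + 4 = 14
Determinant = 10*4 - (-5)^2 = 15
Discriminant = (14)^2 - 4*15 = 136.0
Eigenvalues: lambda_1 = 1.169, lambda_2 = 12.831
The function is convex.

1


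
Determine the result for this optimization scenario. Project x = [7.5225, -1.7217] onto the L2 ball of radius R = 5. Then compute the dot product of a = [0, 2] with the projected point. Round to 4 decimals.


Step 1: Compute ||x|| (intermediates to 6 decimals).
||x|| = sqrt(7.5225^2 + (-1.7217)^2) = 7.717011
Step 2: Project.
Since ||x|| > R, scale = R/||x|| = 5/7.717011 = 0.647919, proj(x) = scale * x
proj(x) = [4.873971, -1.115522]
Step 3: Dot product.
a^T * proj(x) = 0*4.873971 + 2*(-1.115522) = -2.231


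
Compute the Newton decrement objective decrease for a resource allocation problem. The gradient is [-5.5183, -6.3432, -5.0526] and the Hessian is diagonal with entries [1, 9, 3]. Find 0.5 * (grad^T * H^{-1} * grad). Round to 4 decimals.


Step 1: H is diagonal, so H^(-1) * g = [-5.5183, -0.7048, -1.6842].
Step 2: g^T H^(-1) g = sum_i g_i^2 / H_ii
  = (-5.5183)^2/1 + (-6.3432)^2/9 + (-5.0526)^2/3
  = 30.4516 + 4.4707 + 8.5096 = 43.4319
Step 3: Objective decrease = 0.5 * g^T H^(-1) g = 21.716


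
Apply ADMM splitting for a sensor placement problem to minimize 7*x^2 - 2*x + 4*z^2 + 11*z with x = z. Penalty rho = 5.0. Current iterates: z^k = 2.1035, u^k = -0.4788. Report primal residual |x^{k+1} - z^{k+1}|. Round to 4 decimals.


ADMM iteration with rho = 5.0, z^k = 2.1035, u^k = -0.4788
Step 1: x-update.
Minimize 7*x^2 - 2*x + (5.0/2)*(x - 2.1035 - 0.4788)^2
FOC: (2*7 + 5.0)*x = 2 + 5.0*(2.1035 + 0.4788)
x^{k+1} = 0.7848
Step 2: z-update.
Minimize 4*z^2 + 11*z + (5.0/2)*(0.7848 - z - 0.4788)^2
FOC: (2*4 + 5.0)*z = -11 + 5.0*(0.7848 - 0.4788)
z^{k+1} = -0.7285
Step 3: u-update.
u^{k+1} = -0.4788 + 0.7848 + 0.7285 = 1.0345
Step 4: Primal residual = |0.7848 + 0.7285| = 1.5133


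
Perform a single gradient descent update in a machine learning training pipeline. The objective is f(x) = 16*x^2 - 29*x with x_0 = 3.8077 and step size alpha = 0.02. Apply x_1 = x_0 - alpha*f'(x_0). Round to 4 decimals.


We compute the gradient at x_0 and apply the update.
f'(x) = 32*x - 29
f'(3.8077) = 32*3.8077 - 29 = 92.8464
x_1 = 3.8077 - 0.02*92.8464 = 1.9508


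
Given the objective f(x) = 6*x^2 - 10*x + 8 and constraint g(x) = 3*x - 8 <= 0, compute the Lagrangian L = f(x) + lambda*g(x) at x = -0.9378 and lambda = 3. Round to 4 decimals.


Step 1: Evaluate f(x).
f(-0.9378) = 6*(-0.9378)^2 - 10*(-0.9378) + 8 = 22.6548
Step 2: Evaluate g(x).
g(-0.9378) = 3*-0.9378 - 8 = -10.8134
Step 3: Compute Lagrangian.
L = 22.6548 + 3*-10.8134 = -9.7854


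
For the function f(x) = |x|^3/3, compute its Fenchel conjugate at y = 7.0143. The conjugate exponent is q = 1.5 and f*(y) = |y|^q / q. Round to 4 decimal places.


The conjugate exponent q satisfies 1/p + 1/q = 1.
p = 3, so q = 3/(3 - 1) = 1.5
|y|^q = 7.0143^1.5 = 18.577
f*(7.0143) = 18.577 / 1.5 = 12.3847


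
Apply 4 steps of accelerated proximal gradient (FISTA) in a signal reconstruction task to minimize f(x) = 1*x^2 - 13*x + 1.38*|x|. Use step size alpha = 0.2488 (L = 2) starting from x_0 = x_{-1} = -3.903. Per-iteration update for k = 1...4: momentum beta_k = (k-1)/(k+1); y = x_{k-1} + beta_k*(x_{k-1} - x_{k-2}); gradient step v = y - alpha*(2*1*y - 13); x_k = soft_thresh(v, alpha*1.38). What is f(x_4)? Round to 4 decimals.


FISTA on f(x) = 1*x^2 - 13*x + 1.38*|x|
L = 2, alpha = 0.2488
Iteration 1: beta = 0.0, y = -3.903 + 0.0*(-3.903 + 3.903) = -3.903
  grad(y) = -20.806, v = y - alpha*grad = 1.2735
  prox(v) = soft_thresh(1.2735, 0.3433) = 0.9302
Iteration 2: beta = 0.3333, y = 0.9302 + 0.3333*(0.9302 + 3.903) = 2.5413
  grad(y) = -7.9175, v = y - alpha*grad = 4.5111
  prox(v) = soft_thresh(4.5111, 0.3433) = 4.1678
Iteration 3: beta = 0.5, y = 4.1678 + 0.5*(4.1678 - 0.9302) = 5.7866
  grad(y) = -1.4268, v = y - alpha*grad = 6.1416
  prox(v) = soft_thresh(6.1416, 0.3433) = 5.7982
Iteration 4: beta = 0.6, y = 5.7982 + 0.6*(5.7982 - 4.1678) = 6.7765
  grad(y) = 0.553, v = y - alpha*grad = 6.6389
  prox(v) = soft_thresh(6.6389, 0.3433) = 6.2956
f(x_4) = 1*6.2956^2 - 13*6.2956 + 1.38*|6.2956| = -33.5203


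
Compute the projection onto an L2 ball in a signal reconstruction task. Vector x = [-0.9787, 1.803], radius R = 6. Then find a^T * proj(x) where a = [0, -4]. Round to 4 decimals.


Step 1: Compute ||x|| (intermediates to 6 decimals).
||x|| = sqrt((-0.9787)^2 + 1.803^2) = 2.051503
Step 2: Project.
Since ||x|| <= R, proj = x (no scaling needed).
proj(x) = [-0.9787, 1.803]
Step 3: Dot product.
a^T * proj(x) = 0*(-0.9787) - 4*1.803 = -7.212


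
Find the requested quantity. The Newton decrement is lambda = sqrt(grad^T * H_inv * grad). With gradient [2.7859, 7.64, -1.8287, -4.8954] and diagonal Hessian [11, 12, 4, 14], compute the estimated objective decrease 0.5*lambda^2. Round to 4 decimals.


Step 1: H is diagonal, so H^(-1) * g = [0.2533, 0.6367, -0.4572, -0.3497].
Step 2: g^T H^(-1) g = sum_i g_i^2 / H_ii
  = (2.7859)^2/11 + (7.64)^2/12 + (-1.8287)^2/4 + (-4.8954)^2/14
  = 0.7056 + 4.8641 + 0.836 + 1.7118 = 8.1175
Step 3: Objective decrease = 0.5 * g^T H^(-1) g = 4.0588


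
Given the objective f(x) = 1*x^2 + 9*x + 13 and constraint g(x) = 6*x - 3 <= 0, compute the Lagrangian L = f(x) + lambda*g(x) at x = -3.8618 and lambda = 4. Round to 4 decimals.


Step 1: Evaluate f(x).
f(-3.8618) = 1*(-3.8618)^2 + 9*(-3.8618) + 13 = -6.8427
Step 2: Evaluate g(x).
g(-3.8618) = 6*-3.8618 - 3 = -26.1708
Step 3: Compute Lagrangian.
L = -6.8427 + 4*-26.1708 = -111.5259


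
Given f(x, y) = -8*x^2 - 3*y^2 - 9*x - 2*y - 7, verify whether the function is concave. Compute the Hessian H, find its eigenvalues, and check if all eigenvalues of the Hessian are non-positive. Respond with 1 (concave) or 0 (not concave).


The Hessian of f(x,y) = -8*x^2 - 3*y^2 - 9*x - 2*y - 7 is:
H = [[-16, 0], [0, -6]]
Trace = -16 - 6 = -22
Determinant = -16*-6 - (0)^2 = 96
Discriminant = (-22)^2 - 4*96 = 100.0
Eigenvalues: lambda_1 = -16.0, lambda_2 = -6.0
The function is concave.

1


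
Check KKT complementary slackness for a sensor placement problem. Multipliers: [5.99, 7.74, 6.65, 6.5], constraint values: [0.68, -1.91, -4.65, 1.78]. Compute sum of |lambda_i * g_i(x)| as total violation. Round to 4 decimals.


KKT complementary slackness check:
lambda_1 * g_1 = 5.99 * 0.68 = 4.0732
lambda_2 * g_2 = 7.74 * -1.91 = -14.7834
lambda_3 * g_3 = 6.65 * -4.65 = -30.9225
lambda_4 * g_4 = 6.5 * 1.78 = 11.57
Total violation = 4.0732 + 14.7834 + 30.9225 + 11.57 = 61.3491


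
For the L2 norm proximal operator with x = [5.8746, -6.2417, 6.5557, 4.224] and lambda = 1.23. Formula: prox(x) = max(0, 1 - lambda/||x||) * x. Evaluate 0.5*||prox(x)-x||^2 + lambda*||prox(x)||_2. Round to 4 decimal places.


Step 1: Compute ||x||.
||x|| = 11.5883
Step 2: Compute scaling factor.
scale = max(0, 1 - 1.23/11.5883) = 0.8939
Step 3: prox(x) = [5.2511, -5.5792, 5.8599, 3.7757]
||prox(x)|| = 10.3583
Step 4: Proximal objective.
0.5*||prox-x||^2 = 0.7565
lambda*||prox|| = 12.7407
Total = 13.4972


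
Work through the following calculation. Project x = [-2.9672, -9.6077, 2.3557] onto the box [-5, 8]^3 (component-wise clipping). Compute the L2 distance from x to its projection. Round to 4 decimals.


Project each component onto [-5, 8].
clip(-2.9672) = -2.9672, clip(-9.6077) = -5.0, clip(2.3557) = 2.3557
Projection = [-2.9672, -5.0, 2.3557]
Squared diffs: [0.0, 21.2309, 0.0]
Distance = sqrt(21.2309) = 4.6077


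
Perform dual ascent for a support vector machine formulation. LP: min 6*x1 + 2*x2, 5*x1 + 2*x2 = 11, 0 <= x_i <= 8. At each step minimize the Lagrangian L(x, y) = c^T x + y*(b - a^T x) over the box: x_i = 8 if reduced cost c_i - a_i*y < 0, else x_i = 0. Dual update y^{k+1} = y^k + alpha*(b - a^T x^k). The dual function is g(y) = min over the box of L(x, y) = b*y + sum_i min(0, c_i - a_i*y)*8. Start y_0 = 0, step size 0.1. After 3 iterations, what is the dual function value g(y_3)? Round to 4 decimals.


Dual ascent for LP: min 6*x1 + 2*x2, 5*x1 + 2*x2 = 11, 0 <= x_i <= 8
Step 1: y^k = 0.0, reduced costs: (6.0, 2.0)
  x^k = (0.0, 0.0), subgradient = b - a^T x = 11.0
  y^{k+1} = 0.0 + 0.1*11.0 = 1.1
Step 2: y^k = 1.1, reduced costs: (0.5, -0.2)
  x^k = (0.0, 8.0), subgradient = b - a^T x = -5.0
  y^{k+1} = 1.1 + 0.1*-5.0 = 0.6
Step 3: y^k = 0.6, reduced costs: (3.0, 0.8)
  x^k = (0.0, 0.0), subgradient = b - a^T x = 11.0
  y^{k+1} = 0.6 + 0.1*11.0 = 1.7
Dual objective at y_3 = 1.7: reduced costs (-2.5, -1.4), box minimizer x = (8.0, 8.0)
g(y_3) = b*y + (c1 - a1*y)*x1 + (c2 - a2*y)*x2 = 11*1.7 + (-2.5)*8.0 + (-1.4)*8.0 = 18.7 - 20.0 - 11.2 = -12.5


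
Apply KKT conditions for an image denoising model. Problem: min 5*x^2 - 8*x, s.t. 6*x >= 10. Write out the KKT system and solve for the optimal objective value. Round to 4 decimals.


Step 1: Try lambda = 0 (constraint inactive).
x_unc = 8/(2*5) = 0.8
Check: 6*0.8 = 4.8 < 10 -- violated!
Step 2: Constraint must be active: 6*x = 10
x* = 10/6 = 5/3 = 1.6667 (rounded; the exact value 5/3 is used below)
lambda = (2*5*(5/3) - 8)/6 = 1.4444
Step 3: Compute optimal value.
f(x*) = 5*(5/3)^2 - 8*(5/3) = 0.5556


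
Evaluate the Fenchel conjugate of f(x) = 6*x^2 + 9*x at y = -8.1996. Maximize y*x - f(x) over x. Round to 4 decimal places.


f*(y) = sup_x {y*x - a*x^2 - b*x} = sup_x {(y-b)*x - a*x^2}
FOC: (y - b) - 2a*x = 0 => x* = (y - b)/(2a)
x* = (-8.1996 - 9)/(2*6) = -1.4333
f*(-8.1996) = (y-b)^2/(4a) = (-8.1996 - 9)^2/(4*6)
= 295.8262/24 = 12.3261


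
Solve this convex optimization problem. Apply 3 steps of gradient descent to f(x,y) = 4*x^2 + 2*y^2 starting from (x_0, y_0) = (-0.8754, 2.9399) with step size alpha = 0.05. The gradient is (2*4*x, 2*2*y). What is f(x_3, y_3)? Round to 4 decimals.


Gradient descent on f(x,y) = 4*x^2 + 2*y^2.
Starting point: (-0.8754, 2.9399), alpha = 0.05
Step 1: grad_x = 2*4*-0.8754 = -7.0032, grad_y = 2*2*2.9399 = 11.7596
  x_1 = -0.8754 - 0.05*-7.0032 = -0.5252
  y_1 = 2.9399 - 0.05*11.7596 = 2.3519
Step 2: grad_x = 2*4*-0.5252 = -4.2019, grad_y = 2*2*2.3519 = 9.4077
  x_2 = -0.5252 - 0.05*-4.2019 = -0.3151
  y_2 = 2.3519 - 0.05*9.4077 = 1.8815
Step 3: grad_x = 2*4*-0.3151 = -2.5212, grad_y = 2*2*1.8815 = 7.5261
  x_3 = -0.3151 - 0.05*-2.5212 = -0.1891
  y_3 = 1.8815 - 0.05*7.5261 = 1.5052
f(-0.1891, 1.5052) = 4*(-0.1891)^2 + 2*1.5052^2 = 4.6744


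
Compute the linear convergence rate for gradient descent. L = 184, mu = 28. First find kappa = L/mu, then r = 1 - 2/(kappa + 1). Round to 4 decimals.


Step 1: Compute the condition number.
kappa = L/mu = 184/28 = 6.5714
Step 2: Compute the convergence rate.
r = 1 - 2/(kappa + 1) = 1 - 2*mu/(L + mu) = (L - mu)/(L + mu) = 156/212 = 0.7358


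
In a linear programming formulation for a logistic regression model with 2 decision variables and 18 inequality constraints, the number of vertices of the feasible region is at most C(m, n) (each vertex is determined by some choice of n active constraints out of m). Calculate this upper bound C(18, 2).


Each vertex corresponds to some choice of n active constraints out of m, so the number of vertices is at most C(m, n) = m! / (n!(m-n)!).
m = 18, n = 2
Numerator: 18 * 17
Denominator: 2! = 2
C(18, 2) = 153


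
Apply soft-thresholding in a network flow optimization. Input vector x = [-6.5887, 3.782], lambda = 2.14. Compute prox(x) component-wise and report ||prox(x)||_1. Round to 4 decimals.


Soft-thresholding with lambda = 2.14:
prox(-6.5887) = sign(-6.5887)*max(|-6.5887| - 2.14, 0) = -4.4487
prox(3.782) = sign(3.782)*max(|3.782| - 2.14, 0) = 1.642
prox(x) = [-4.4487, 1.642]
||prox(x)||_1 = 4.4487 + 1.642 = 6.0907


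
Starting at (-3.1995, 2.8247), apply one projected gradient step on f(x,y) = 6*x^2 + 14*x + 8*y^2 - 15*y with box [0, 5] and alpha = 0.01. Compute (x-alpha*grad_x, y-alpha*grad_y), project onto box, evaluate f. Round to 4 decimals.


Step 1: Compute gradient at (-3.1995, 2.8247).
grad_x = 2*6*-3.1995 + 14 = -24.394
grad_y = 2*8*2.8247 - 15 = 30.1952
Step 2: Gradient step.
x_raw = -3.1995 - 0.01*-24.394 = -2.9556
y_raw = 2.8247 - 0.01*30.1952 = 2.5227
Step 3: Project onto [0, 5].
x_proj = clip(-2.9556) = 0.0
y_proj = clip(2.5227) = 2.5227
Step 4: Evaluate f.
f(0.0, 2.5227) = 13.0728


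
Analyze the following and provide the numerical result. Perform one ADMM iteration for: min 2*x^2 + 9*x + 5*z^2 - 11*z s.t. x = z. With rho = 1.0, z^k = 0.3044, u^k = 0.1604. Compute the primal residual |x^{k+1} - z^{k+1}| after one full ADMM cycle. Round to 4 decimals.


ADMM iteration with rho = 1.0, z^k = 0.3044, u^k = 0.1604
Step 1: x-update.
Minimize 2*x^2 + 9*x + (1.0/2)*(x - 0.3044 + 0.1604)^2
FOC: (2*2 + 1.0)*x = -9 + 1.0*(0.3044 - 0.1604)
x^{k+1} = -1.7712
Step 2: z-update.
Minimize 5*z^2 - 11*z + (1.0/2)*(-1.7712 - z + 0.1604)^2
FOC: (2*5 + 1.0)*z = 11 + 1.0*(-1.7712 + 0.1604)
z^{k+1} = 0.8536
Step 3: u-update.
u^{k+1} = 0.1604 - 1.7712 - 0.8536 = -2.4644
Step 4: Primal residual = |-1.7712 - 0.8536| = 2.6248


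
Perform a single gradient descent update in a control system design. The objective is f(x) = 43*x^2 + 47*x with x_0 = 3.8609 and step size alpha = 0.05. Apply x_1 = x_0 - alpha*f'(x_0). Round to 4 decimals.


We compute the gradient at x_0 and apply the update.
f'(x) = 86*x + 47
f'(3.8609) = 86*3.8609 + 47 = 379.0374
x_1 = 3.8609 - 0.05*379.0374 = -15.091


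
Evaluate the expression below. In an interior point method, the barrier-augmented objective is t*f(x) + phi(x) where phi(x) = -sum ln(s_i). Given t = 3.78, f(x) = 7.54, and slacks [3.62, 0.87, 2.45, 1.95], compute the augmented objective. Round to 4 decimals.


Step 1: Compute log-barrier.
ln values: [1.2865, -0.1393, 0.8961, 0.6678]
phi = -(1.2865 - 0.1393 + 0.8961 + 0.6678) = -2.7111
Step 2: Compute augmented objective.
t*f(x) = 3.78*7.54 = 28.5012
Total = 28.5012 - 2.7111 = 25.7901


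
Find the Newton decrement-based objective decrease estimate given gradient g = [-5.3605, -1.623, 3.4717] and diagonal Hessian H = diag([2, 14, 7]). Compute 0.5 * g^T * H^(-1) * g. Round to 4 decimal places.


Step 1: H is diagonal, so H^(-1) * g = [-2.6803, -0.1159, 0.496].
Step 2: g^T H^(-1) g = sum_i g_i^2 / H_ii
  = (-5.3605)^2/2 + (-1.623)^2/14 + (3.4717)^2/7
  = 14.3675 + 0.1882 + 1.7218 = 16.2774
Step 3: Objective decrease = 0.5 * g^T H^(-1) g = 8.1387


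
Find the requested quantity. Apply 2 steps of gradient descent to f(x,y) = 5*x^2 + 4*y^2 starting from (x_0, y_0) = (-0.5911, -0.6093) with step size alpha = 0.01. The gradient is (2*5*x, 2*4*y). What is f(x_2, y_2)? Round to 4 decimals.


Gradient descent on f(x,y) = 5*x^2 + 4*y^2.
Starting point: (-0.5911, -0.6093), alpha = 0.01
Step 1: grad_x = 2*5*-0.5911 = -5.911, grad_y = 2*4*-0.6093 = -4.8744
  x_1 = -0.5911 - 0.01*-5.911 = -0.532
  y_1 = -0.6093 - 0.01*-4.8744 = -0.5606
Step 2: grad_x = 2*5*-0.532 = -5.3199, grad_y = 2*4*-0.5606 = -4.4844
  x_2 = -0.532 - 0.01*-5.3199 = -0.4788
  y_2 = -0.5606 - 0.01*-4.4844 = -0.5157
f(-0.4788, -0.5157) = 5*(-0.4788)^2 + 4*(-0.5157)^2 = 2.21


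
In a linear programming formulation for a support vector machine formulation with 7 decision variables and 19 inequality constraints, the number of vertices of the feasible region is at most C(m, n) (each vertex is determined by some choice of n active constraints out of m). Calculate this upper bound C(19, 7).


Each vertex corresponds to some choice of n active constraints out of m, so the number of vertices is at most C(m, n) = m! / (n!(m-n)!).
m = 19, n = 7
Numerator: 19 * 18 * 17 * 16 * 15 * 14 * 13
Denominator: 7! = 5040
C(19, 7) = 50388


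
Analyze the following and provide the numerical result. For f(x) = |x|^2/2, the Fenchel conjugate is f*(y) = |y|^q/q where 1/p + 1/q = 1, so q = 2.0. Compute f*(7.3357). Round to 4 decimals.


The conjugate exponent q satisfies 1/p + 1/q = 1.
p = 2, so q = 2/(2 - 1) = 2.0
|y|^q = 7.3357^2.0 = 53.8125
f*(7.3357) = 53.8125 / 2.0 = 26.9062


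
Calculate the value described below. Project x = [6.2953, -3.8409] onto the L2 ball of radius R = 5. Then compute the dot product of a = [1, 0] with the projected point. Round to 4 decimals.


Step 1: Compute ||x|| (intermediates to 6 decimals).
||x|| = sqrt(6.2953^2 + (-3.8409)^2) = 7.374504
Step 2: Project.
Since ||x|| > R, scale = R/||x|| = 5/7.374504 = 0.678012, proj(x) = scale * x
proj(x) = [4.268289, -2.604176]
Step 3: Dot product.
a^T * proj(x) = 1*4.268289 + 0*(-2.604176) = 4.2683


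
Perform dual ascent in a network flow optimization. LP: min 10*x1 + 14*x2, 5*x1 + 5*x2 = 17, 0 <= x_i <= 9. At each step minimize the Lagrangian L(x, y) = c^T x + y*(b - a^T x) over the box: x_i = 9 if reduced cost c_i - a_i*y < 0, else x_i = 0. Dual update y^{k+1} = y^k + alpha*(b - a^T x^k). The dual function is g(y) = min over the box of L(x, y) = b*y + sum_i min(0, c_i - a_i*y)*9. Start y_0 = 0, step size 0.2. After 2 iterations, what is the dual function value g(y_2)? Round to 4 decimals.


Dual ascent for LP: min 10*x1 + 14*x2, 5*x1 + 5*x2 = 17, 0 <= x_i <= 9
Step 1: y^k = 0.0, reduced costs: (10.0, 14.0)
  x^k = (0.0, 0.0), subgradient = b - a^T x = 17.0
  y^{k+1} = 0.0 + 0.2*17.0 = 3.4
Step 2: y^k = 3.4, reduced costs: (-7.0, -3.0)
  x^k = (9.0, 9.0), subgradient = b - a^T x = -73.0
  y^{k+1} = 3.4 + 0.2*-73.0 = -11.2
Dual objective at y_2 = -11.2: reduced costs (66.0, 70.0), box minimizer x = (0.0, 0.0)
g(y_2) = b*y + (c1 - a1*y)*x1 + (c2 - a2*y)*x2 = 17*(-11.2) + 66.0*0.0 + 70.0*0.0 = -190.4 + 0.0 + 0.0 = -190.4


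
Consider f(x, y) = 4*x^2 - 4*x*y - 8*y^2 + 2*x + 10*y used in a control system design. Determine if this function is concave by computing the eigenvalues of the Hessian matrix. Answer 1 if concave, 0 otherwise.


The Hessian of f(x,y) = 4*x^2 - 4*x*y - 8*y^2 + 2*x + 10*y is:
H = [[8, -4], [-4, -16]]
Trace = 8 - 16 = -8
Determinant = 8*-16 - (-4)^2 = -144
Discriminant = (-8)^2 - 4*-144 = 640.0
Eigenvalues: lambda_1 = -16.6491, lambda_2 = 8.6491
The function is not concave.

0


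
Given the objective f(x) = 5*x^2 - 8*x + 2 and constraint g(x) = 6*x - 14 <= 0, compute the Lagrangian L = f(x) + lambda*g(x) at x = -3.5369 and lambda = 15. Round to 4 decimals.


Step 1: Evaluate f(x).
f(-3.5369) = 5*(-3.5369)^2 - 8*(-3.5369) + 2 = 92.8435
Step 2: Evaluate g(x).
g(-3.5369) = 6*-3.5369 - 14 = -35.2214
Step 3: Compute Lagrangian.
L = 92.8435 + 15*-35.2214 = -435.4775


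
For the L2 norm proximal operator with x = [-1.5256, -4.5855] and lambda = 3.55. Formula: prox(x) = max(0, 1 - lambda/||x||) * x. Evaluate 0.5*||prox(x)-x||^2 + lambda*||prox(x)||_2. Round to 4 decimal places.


Step 1: Compute ||x||.
||x|| = 4.8326
Step 2: Compute scaling factor.
scale = max(0, 1 - 3.55/4.8326) = 0.2654
Step 3: prox(x) = [-0.4049, -1.217]
||prox(x)|| = 1.2826
Step 4: Proximal objective.
0.5*||prox-x||^2 = 6.3013
lambda*||prox|| = 4.5532
Total = 10.8546


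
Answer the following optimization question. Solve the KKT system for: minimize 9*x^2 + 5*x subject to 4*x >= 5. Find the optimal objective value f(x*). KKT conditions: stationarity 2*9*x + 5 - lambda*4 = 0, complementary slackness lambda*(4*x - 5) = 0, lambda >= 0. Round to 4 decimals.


Step 1: Try lambda = 0 (constraint inactive).
x_unc = -5/(2*9) = -0.2778
Check: 4*-0.2778 = -1.1112 < 5 -- violated!
Step 2: Constraint must be active: 4*x = 5
x* = 5/4 = 1.25
lambda = (2*9*1.25 + 5)/4 = 6.875
Step 3: Compute optimal value.
f(x*) = 9*1.25^2 + 5*1.25 = 20.3125


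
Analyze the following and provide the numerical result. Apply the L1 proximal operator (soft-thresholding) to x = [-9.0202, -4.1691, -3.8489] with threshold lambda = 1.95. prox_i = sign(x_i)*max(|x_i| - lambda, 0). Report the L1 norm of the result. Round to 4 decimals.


Soft-thresholding with lambda = 1.95:
prox(-9.0202) = sign(-9.0202)*max(|-9.0202| - 1.95, 0) = -7.0702
prox(-4.1691) = sign(-4.1691)*max(|-4.1691| - 1.95, 0) = -2.2191
prox(-3.8489) = sign(-3.8489)*max(|-3.8489| - 1.95, 0) = -1.8989
prox(x) = [-7.0702, -2.2191, -1.8989]
||prox(x)||_1 = 7.0702 + 2.2191 + 1.8989 = 11.1882


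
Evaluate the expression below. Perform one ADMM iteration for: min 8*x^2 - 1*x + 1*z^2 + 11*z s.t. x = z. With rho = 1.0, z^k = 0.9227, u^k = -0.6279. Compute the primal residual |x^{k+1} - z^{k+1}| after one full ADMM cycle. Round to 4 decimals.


ADMM iteration with rho = 1.0, z^k = 0.9227, u^k = -0.6279
Step 1: x-update.
Minimize 8*x^2 - 1*x + (1.0/2)*(x - 0.9227 - 0.6279)^2
FOC: (2*8 + 1.0)*x = 1 + 1.0*(0.9227 + 0.6279)
x^{k+1} = 0.15
Step 2: z-update.
Minimize 1*z^2 + 11*z + (1.0/2)*(0.15 - z - 0.6279)^2
FOC: (2*1 + 1.0)*z = -11 + 1.0*(0.15 - 0.6279)
z^{k+1} = -3.826
Step 3: u-update.
u^{k+1} = -0.6279 + 0.15 + 3.826 = 3.3481
Step 4: Primal residual = |0.15 + 3.826| = 3.976


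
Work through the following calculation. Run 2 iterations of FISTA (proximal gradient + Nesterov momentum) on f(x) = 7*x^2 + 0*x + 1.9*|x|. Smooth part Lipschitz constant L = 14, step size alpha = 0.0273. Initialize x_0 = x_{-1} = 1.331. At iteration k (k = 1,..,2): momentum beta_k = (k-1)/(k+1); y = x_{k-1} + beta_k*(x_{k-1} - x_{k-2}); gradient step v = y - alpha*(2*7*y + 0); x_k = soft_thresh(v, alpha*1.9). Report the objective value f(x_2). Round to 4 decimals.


FISTA on f(x) = 7*x^2 + 0*x + 1.9*|x|
L = 14, alpha = 0.0273
Iteration 1: beta = 0.0, y = 1.331 + 0.0*(1.331 - 1.331) = 1.331
  grad(y) = 18.634, v = y - alpha*grad = 0.8223
  prox(v) = soft_thresh(0.8223, 0.0519) = 0.7704
Iteration 2: beta = 0.3333, y = 0.7704 + 0.3333*(0.7704 - 1.331) = 0.5836
  grad(y) = 8.1699, v = y - alpha*grad = 0.3605
  prox(v) = soft_thresh(0.3605, 0.0519) = 0.3087
f(x_2) = 7*0.3087^2 + 0*0.3087 + 1.9*|0.3087| = 1.2533


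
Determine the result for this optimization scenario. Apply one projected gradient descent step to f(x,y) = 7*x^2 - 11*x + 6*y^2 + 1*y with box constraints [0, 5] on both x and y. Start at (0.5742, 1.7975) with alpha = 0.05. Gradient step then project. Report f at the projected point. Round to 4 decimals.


Step 1: Compute gradient at (0.5742, 1.7975).
grad_x = 2*7*0.5742 - 11 = -2.9612
grad_y = 2*6*1.7975 + 1 = 22.57
Step 2: Gradient step.
x_raw = 0.5742 - 0.05*-2.9612 = 0.7223
y_raw = 1.7975 - 0.05*22.57 = 0.669
Step 3: Project onto [0, 5].
x_proj = clip(0.7223) = 0.7223
y_proj = clip(0.669) = 0.669
Step 4: Evaluate f.
f(0.7223, 0.669) = -0.9389


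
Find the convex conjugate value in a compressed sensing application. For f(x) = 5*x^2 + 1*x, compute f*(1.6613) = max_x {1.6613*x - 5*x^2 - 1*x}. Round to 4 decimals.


f*(y) = sup_x {y*x - a*x^2 - b*x} = sup_x {(y-b)*x - a*x^2}
FOC: (y - b) - 2a*x = 0 => x* = (y - b)/(2a)
x* = (1.6613 - 1)/(2*5) = 0.0661
f*(1.6613) = (y-b)^2/(4a) = (1.6613 - 1)^2/(4*5)
= 0.4373/20 = 0.0219


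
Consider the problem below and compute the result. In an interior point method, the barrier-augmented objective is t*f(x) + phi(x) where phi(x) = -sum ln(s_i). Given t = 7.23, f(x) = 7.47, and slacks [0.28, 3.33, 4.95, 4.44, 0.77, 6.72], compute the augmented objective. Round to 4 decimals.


Step 1: Compute log-barrier.
ln values: [-1.273, 1.203, 1.5994, 1.4907, -0.2614, 1.9051]
phi = -(-1.273 + 1.203 + 1.5994 + 1.4907 - 0.2614 + 1.9051) = -4.6638
Step 2: Compute augmented objective.
t*f(x) = 7.23*7.47 = 54.0081
Total = 54.0081 - 4.6638 = 49.3443


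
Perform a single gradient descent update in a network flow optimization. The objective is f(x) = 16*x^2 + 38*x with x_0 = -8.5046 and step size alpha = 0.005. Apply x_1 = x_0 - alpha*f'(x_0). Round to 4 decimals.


We compute the gradient at x_0 and apply the update.
f'(x) = 32*x + 38
f'(-8.5046) = 32*-8.5046 + 38 = -234.1472
x_1 = -8.5046 - 0.005*-234.1472 = -7.3339


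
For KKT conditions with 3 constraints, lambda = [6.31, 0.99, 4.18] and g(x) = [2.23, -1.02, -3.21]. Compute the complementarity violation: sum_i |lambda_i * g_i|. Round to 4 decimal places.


KKT complementary slackness check:
lambda_1 * g_1 = 6.31 * 2.23 = 14.0713
lambda_2 * g_2 = 0.99 * -1.02 = -1.0098
lambda_3 * g_3 = 4.18 * -3.21 = -13.4178
Total violation = 14.0713 + 1.0098 + 13.4178 = 28.4989


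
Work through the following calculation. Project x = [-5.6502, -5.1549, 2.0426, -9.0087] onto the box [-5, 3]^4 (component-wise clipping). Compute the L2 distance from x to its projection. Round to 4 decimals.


Project each component onto [-5, 3].
clip(-5.6502) = -5.0, clip(-5.1549) = -5.0, clip(2.0426) = 2.0426, clip(-9.0087) = -5.0
Projection = [-5.0, -5.0, 2.0426, -5.0]
Squared diffs: [0.4228, 0.024, 0.0, 16.0697]
Distance = sqrt(16.5165) = 4.064


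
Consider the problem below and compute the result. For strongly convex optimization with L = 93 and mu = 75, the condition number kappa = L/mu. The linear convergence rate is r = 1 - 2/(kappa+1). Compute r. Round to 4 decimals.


Step 1: Compute the condition number.
kappa = L/mu = 93/75 = 1.24
Step 2: Compute the convergence rate.
r = 1 - 2/(kappa + 1) = 1 - 2*mu/(L + mu) = (L - mu)/(L + mu) = 18/168 = 0.1071


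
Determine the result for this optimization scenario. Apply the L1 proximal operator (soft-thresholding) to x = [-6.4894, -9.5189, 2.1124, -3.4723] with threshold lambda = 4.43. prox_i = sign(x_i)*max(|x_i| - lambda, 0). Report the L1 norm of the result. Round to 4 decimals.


Soft-thresholding with lambda = 4.43:
prox(-6.4894) = sign(-6.4894)*max(|-6.4894| - 4.43, 0) = -2.0594
prox(-9.5189) = sign(-9.5189)*max(|-9.5189| - 4.43, 0) = -5.0889
prox(2.1124) = sign(2.1124)*max(|2.1124| - 4.43, 0) = 0.0
prox(-3.4723) = sign(-3.4723)*max(|-3.4723| - 4.43, 0) = 0.0
prox(x) = [-2.0594, -5.0889, 0.0, 0.0]
||prox(x)||_1 = 2.0594 + 5.0889 + 0.0 + 0.0 = 7.1483


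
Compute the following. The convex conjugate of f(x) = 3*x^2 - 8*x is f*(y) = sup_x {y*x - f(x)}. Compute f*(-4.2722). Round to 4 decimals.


f*(y) = sup_x {y*x - a*x^2 - b*x} = sup_x {(y-b)*x - a*x^2}
FOC: (y - b) - 2a*x = 0 => x* = (y - b)/(2a)
x* = (-4.2722 + 8)/(2*3) = 0.6213
f*(-4.2722) = (y-b)^2/(4a) = (-4.2722 + 8)^2/(4*3)
= 13.8965/12 = 1.158


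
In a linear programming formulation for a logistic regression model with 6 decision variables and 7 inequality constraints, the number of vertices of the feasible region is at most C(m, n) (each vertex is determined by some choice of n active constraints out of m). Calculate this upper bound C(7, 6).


Each vertex corresponds to some choice of n active constraints out of m, so the number of vertices is at most C(m, n) = m! / (n!(m-n)!).
m = 7, n = 6
Numerator: 7 * 6 * 5 * 4 * 3 * 2
Denominator: 6! = 720
C(7, 6) = 7


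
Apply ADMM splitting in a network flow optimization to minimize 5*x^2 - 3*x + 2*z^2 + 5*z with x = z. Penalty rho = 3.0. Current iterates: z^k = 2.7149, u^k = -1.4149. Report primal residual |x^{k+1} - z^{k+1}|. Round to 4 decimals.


ADMM iteration with rho = 3.0, z^k = 2.7149, u^k = -1.4149
Step 1: x-update.
Minimize 5*x^2 - 3*x + (3.0/2)*(x - 2.7149 - 1.4149)^2
FOC: (2*5 + 3.0)*x = 3 + 3.0*(2.7149 + 1.4149)
x^{k+1} = 1.1838
Step 2: z-update.
Minimize 2*z^2 + 5*z + (3.0/2)*(1.1838 - z - 1.4149)^2
FOC: (2*2 + 3.0)*z = -5 + 3.0*(1.1838 - 1.4149)
z^{k+1} = -0.8133
Step 3: u-update.
u^{k+1} = -1.4149 + 1.1838 + 0.8133 = 0.5822
Step 4: Primal residual = |1.1838 + 0.8133| = 1.9971


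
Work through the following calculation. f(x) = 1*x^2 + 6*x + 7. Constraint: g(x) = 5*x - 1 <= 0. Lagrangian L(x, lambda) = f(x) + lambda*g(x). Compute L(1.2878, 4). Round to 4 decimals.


Step 1: Evaluate f(x).
f(1.2878) = 1*1.2878^2 + 6*1.2878 + 7 = 16.3852
Step 2: Evaluate g(x).
g(1.2878) = 5*1.2878 - 1 = 5.439
Step 3: Compute Lagrangian.
L = 16.3852 + 4*5.439 = 38.1412


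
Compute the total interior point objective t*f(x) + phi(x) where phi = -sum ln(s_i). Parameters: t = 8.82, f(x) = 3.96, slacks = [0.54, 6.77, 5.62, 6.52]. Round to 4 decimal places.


Step 1: Compute log-barrier.
ln values: [-0.6162, 1.9125, 1.7263, 1.8749]
phi = -(-0.6162 + 1.9125 + 1.7263 + 1.8749) = -4.8975
Step 2: Compute augmented objective.
t*f(x) = 8.82*3.96 = 34.9272
Total = 34.9272 - 4.8975 = 30.0297


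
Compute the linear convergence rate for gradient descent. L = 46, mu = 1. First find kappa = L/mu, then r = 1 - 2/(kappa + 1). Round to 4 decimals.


Step 1: Compute the condition number.
kappa = L/mu = 46/1 = 46.0
Step 2: Compute the convergence rate.
r = 1 - 2/(kappa + 1) = 1 - 2*mu/(L + mu) = (L - mu)/(L + mu) = 45/47 = 0.9574


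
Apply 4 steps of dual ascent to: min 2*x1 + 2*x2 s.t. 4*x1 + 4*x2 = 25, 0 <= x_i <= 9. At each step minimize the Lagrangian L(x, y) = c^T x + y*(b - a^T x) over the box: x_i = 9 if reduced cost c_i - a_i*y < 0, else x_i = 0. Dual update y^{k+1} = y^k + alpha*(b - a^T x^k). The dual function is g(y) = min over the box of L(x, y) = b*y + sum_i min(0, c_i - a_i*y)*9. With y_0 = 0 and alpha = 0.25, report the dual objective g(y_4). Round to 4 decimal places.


Dual ascent for LP: min 2*x1 + 2*x2, 4*x1 + 4*x2 = 25, 0 <= x_i <= 9
Step 1: y^k = 0.0, reduced costs: (2.0, 2.0)
  x^k = (0.0, 0.0), subgradient = b - a^T x = 25.0
  y^{k+1} = 0.0 + 0.25*25.0 = 6.25
Step 2: y^k = 6.25, reduced costs: (-23.0, -23.0)
  x^k = (9.0, 9.0), subgradient = b - a^T x = -47.0
  y^{k+1} = 6.25 + 0.25*-47.0 = -5.5
Step 3: y^k = -5.5, reduced costs: (24.0, 24.0)
  x^k = (0.0, 0.0), subgradient = b - a^T x = 25.0
  y^{k+1} = -5.5 + 0.25*25.0 = 0.75
Step 4: y^k = 0.75, reduced costs: (-1.0, -1.0)
  x^k = (9.0, 9.0), subgradient = b - a^T x = -47.0
  y^{k+1} = 0.75 + 0.25*-47.0 = -11.0
Dual objective at y_4 = -11.0: reduced costs (46.0, 46.0), box minimizer x = (0.0, 0.0)
g(y_4) = b*y + (c1 - a1*y)*x1 + (c2 - a2*y)*x2 = 25*(-11.0) + 46.0*0.0 + 46.0*0.0 = -275.0 + 0.0 + 0.0 = -275.0


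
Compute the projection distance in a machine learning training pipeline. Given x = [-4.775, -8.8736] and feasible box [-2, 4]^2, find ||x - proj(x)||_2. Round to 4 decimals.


Project each component onto [-2, 4].
clip(-4.775) = -2.0, clip(-8.8736) = -2.0
Projection = [-2.0, -2.0]
Squared diffs: [7.7006, 47.2464]
Distance = sqrt(54.947) = 7.4126


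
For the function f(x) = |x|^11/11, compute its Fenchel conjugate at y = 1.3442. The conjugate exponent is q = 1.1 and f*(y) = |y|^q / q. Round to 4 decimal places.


The conjugate exponent q satisfies 1/p + 1/q = 1.
p = 11, so q = 11/(11 - 1) = 1.1
|y|^q = 1.3442^1.1 = 1.3846
f*(1.3442) = 1.3846 / 1.1 = 1.2587


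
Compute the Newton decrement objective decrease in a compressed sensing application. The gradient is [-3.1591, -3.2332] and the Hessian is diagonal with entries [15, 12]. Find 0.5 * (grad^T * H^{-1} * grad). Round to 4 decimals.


Step 1: H is diagonal, so H^(-1) * g = [-0.2106, -0.2694].
Step 2: g^T H^(-1) g = sum_i g_i^2 / H_ii
  = (-3.1591)^2/15 + (-3.2332)^2/12
  = 0.6653 + 0.8711 = 1.5365
Step 3: Objective decrease = 0.5 * g^T H^(-1) g = 0.7682


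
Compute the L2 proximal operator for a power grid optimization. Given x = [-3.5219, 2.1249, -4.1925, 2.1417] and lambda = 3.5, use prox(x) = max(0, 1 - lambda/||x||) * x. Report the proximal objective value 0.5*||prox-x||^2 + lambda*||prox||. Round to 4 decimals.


Step 1: Compute ||x||.
||x|| = 6.2516
Step 2: Compute scaling factor.
scale = max(0, 1 - 3.5/6.2516) = 0.4401
Step 3: prox(x) = [-1.5502, 0.9353, -1.8453, 0.9427]
||prox(x)|| = 2.7516
Step 4: Proximal objective.
0.5*||prox-x||^2 = 6.125
lambda*||prox|| = 9.6306
Total = 15.7557


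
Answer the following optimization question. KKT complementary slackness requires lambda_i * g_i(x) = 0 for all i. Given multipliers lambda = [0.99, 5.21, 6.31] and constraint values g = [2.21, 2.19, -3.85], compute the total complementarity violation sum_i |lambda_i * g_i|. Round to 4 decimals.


KKT complementary slackness check:
lambda_1 * g_1 = 0.99 * 2.21 = 2.1879
lambda_2 * g_2 = 5.21 * 2.19 = 11.4099
lambda_3 * g_3 = 6.31 * -3.85 = -24.2935
Total violation = 2.1879 + 11.4099 + 24.2935 = 37.8913


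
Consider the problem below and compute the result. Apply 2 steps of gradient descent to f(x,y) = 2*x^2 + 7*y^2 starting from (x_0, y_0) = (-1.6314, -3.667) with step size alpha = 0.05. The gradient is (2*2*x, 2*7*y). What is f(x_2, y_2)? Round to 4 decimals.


Gradient descent on f(x,y) = 2*x^2 + 7*y^2.
Starting point: (-1.6314, -3.667), alpha = 0.05
Step 1: grad_x = 2*2*-1.6314 = -6.5256, grad_y = 2*7*-3.667 = -51.338
  x_1 = -1.6314 - 0.05*-6.5256 = -1.3051
  y_1 = -3.667 - 0.05*-51.338 = -1.1001
Step 2: grad_x = 2*2*-1.3051 = -5.2205, grad_y = 2*7*-1.1001 = -15.4014
  x_2 = -1.3051 - 0.05*-5.2205 = -1.0441
  y_2 = -1.1001 - 0.05*-15.4014 = -0.33
f(-1.0441, -0.33) = 2*(-1.0441)^2 + 7*(-0.33)^2 = 2.9427


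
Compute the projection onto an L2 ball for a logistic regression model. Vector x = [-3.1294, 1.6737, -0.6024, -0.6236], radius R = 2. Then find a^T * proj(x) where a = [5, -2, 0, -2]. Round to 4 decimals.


Step 1: Compute ||x|| (intermediates to 6 decimals).
||x|| = sqrt((-3.1294)^2 + 1.6737^2 + (-0.6024)^2 + (-0.6236)^2) = 3.653242
Step 2: Project.
Since ||x|| > R, scale = R/||x|| = 2/3.653242 = 0.547459, proj(x) = scale * x
proj(x) = [-1.713218, 0.916282, -0.329789, -0.341395]
Step 3: Dot product.
a^T * proj(x) = 5*(-1.713218) - 2*0.916282 + 0*(-0.329789) - 2*(-0.341395) = -9.7159


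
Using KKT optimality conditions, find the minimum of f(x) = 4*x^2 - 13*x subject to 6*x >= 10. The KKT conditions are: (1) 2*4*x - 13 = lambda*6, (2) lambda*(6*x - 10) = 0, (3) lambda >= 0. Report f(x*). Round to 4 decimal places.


Step 1: Try lambda = 0 (constraint inactive).
x_unc = 13/(2*4) = 1.625
Check: 6*1.625 = 9.75 < 10 -- violated!
Step 2: Constraint must be active: 6*x = 10
x* = 10/6 = 5/3 = 1.6667 (rounded; the exact value 5/3 is used below)
lambda = (2*4*(5/3) - 13)/6 = 0.0556
Step 3: Compute optimal value.
f(x*) = 4*(5/3)^2 - 13*(5/3) = -10.5556
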